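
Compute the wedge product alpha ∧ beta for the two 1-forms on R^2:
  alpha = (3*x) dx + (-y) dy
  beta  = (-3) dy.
alpha ∧ beta = (-9*x) dx ∧ dy

Distribute the wedge, using dx_i ∧ dx_j = -dx_j ∧ dx_i and dx_i ∧ dx_i = 0. For each pair (i, j) with i < j, the coefficient of dx_i ∧ dx_j in alpha ∧ beta is (alpha_i * beta_j - alpha_j * beta_i). Collecting: alpha ∧ beta = (-9*x) dx ∧ dy.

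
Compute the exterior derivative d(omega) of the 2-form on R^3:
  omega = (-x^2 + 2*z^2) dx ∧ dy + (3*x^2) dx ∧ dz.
d(omega) = (4*z) dx ∧ dy ∧ dz

For a 2-form omega = sum_{i<j} g_{ij} dx_i ∧ dx_j, the exterior derivative is
  d(omega) = sum_{i<j} d(g_{ij}) ∧ dx_i ∧ dx_j = sum_{i<j, k} (∂g_{ij}/∂x_k) dx_k ∧ dx_i ∧ dx_j.
Expand each term, using dx_k ∧ dx_i ∧ dx_j = sgn(permutation) dx_{(a)} ∧ dx_{(b)} ∧ dx_{(c)} with (a < b < c) sorted:
  d(-x^2 + 2*z^2) includes (∂/∂z)(-x^2 + 2*z^2) dz = (4*z) dz, which multiplied by dx ∧ dy gives (4*z) dx ∧ dy ∧ dz
Collecting like 3-forms: d(omega) = (4*z) dx ∧ dy ∧ dz.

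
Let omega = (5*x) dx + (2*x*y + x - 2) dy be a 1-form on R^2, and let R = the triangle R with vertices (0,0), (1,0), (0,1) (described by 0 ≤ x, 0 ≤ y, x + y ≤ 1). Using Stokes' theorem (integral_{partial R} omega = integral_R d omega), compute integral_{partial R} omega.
integral_(partial R) omega = 5/6

Stokes: integral_partial_R omega = integral_R d omega with d omega = (∂Q/∂x - ∂P/∂y) dx ∧ dy.
  ∂Q/∂x = 2*y + 1
  ∂P/∂y = 0
  integrand = ∂Q/∂x - ∂P/∂y = 2*y + 1.
Integrating over R: integral_0^1 integral_0^{1-x} (2*y + 1) dy dx = 5/6.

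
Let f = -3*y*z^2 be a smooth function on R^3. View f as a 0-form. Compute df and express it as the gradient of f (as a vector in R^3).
df = (0) dx + (-3*z^2) dy + (-6*y*z) dz; grad f = (0, -3*z^2, -6*y*z)

For a 0-form f, d f = (∂f/∂x) dx + (∂f/∂y) dy + (∂f/∂z) dz. The components of the vector representation are exactly the entries of grad f in Cartesian coordinates:
  ∂f/∂x = 0
  ∂f/∂y = -3*z^2
  ∂f/∂z = -6*y*z.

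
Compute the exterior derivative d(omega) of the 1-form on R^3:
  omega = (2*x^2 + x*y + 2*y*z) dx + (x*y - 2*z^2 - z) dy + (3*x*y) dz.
d(omega) = (-x + y - 2*z) dx ∧ dy + (y) dx ∧ dz + (3*x + 4*z + 1) dy ∧ dz

For a 1-form omega = sum_i f_i dx_i, the exterior derivative is
  d(omega) = sum_{i < j} (∂f_j/∂x_i - ∂f_i/∂x_j) dx_i ∧ dx_j.
  coefficient of dx ∧ dy: ∂f_2/∂x - ∂f_1/∂y = ∂(x*y - 2*z^2 - z)/∂x - ∂(2*x^2 + x*y + 2*y*z)/∂y = -x + y - 2*z
  coefficient of dx ∧ dz: ∂f_3/∂x - ∂f_1/∂z = ∂(3*x*y)/∂x - ∂(2*x^2 + x*y + 2*y*z)/∂z = y
  coefficient of dy ∧ dz: ∂f_3/∂y - ∂f_2/∂z = ∂(3*x*y)/∂y - ∂(x*y - 2*z^2 - z)/∂z = 3*x + 4*z + 1
Assembling: d(omega) = (-x + y - 2*z) dx ∧ dy + (y) dx ∧ dz + (3*x + 4*z + 1) dy ∧ dz.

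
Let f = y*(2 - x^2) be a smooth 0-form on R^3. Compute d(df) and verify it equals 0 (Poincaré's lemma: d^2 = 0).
d(df) = 0

Step 1: df = sum_i (∂f/∂x_i) dx_i = (-2*x*y) dx + (2 - x^2) dy + (0) dz.
Step 2: Apply d again. Using the 1-form formula, the coefficient of dx ∧ dy in d(df) is ∂^2 f/∂x ∂y - ∂^2 f/∂y ∂x = (-2*x) - (-2*x) = 0 (equality of mixed partials for smooth f).
Similarly for dx ∧ dz and dy ∧ dz — all coefficients vanish. So d(df) = 0.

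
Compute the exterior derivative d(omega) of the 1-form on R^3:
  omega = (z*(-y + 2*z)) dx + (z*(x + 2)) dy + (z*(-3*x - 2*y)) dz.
d(omega) = (2*z) dx ∧ dy + (y - 7*z) dx ∧ dz + (-x - 2*z - 2) dy ∧ dz

For a 1-form omega = sum_i f_i dx_i, the exterior derivative is
  d(omega) = sum_{i < j} (∂f_j/∂x_i - ∂f_i/∂x_j) dx_i ∧ dx_j.
  coefficient of dx ∧ dy: ∂f_2/∂x - ∂f_1/∂y = ∂(z*(x + 2))/∂x - ∂(z*(-y + 2*z))/∂y = 2*z
  coefficient of dx ∧ dz: ∂f_3/∂x - ∂f_1/∂z = ∂(z*(-3*x - 2*y))/∂x - ∂(z*(-y + 2*z))/∂z = y - 7*z
  coefficient of dy ∧ dz: ∂f_3/∂y - ∂f_2/∂z = ∂(z*(-3*x - 2*y))/∂y - ∂(z*(x + 2))/∂z = -x - 2*z - 2
Assembling: d(omega) = (2*z) dx ∧ dy + (y - 7*z) dx ∧ dz + (-x - 2*z - 2) dy ∧ dz.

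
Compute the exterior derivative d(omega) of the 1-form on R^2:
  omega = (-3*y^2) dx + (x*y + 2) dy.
d(omega) = (7*y) dx ∧ dy

For a 1-form omega = sum_i f_i dx_i, the exterior derivative is
  d(omega) = sum_{i < j} (∂f_j/∂x_i - ∂f_i/∂x_j) dx_i ∧ dx_j.
  coefficient of dx ∧ dy: ∂f_2/∂x - ∂f_1/∂y = ∂(x*y + 2)/∂x - ∂(-3*y^2)/∂y = 7*y
Assembling: d(omega) = (7*y) dx ∧ dy.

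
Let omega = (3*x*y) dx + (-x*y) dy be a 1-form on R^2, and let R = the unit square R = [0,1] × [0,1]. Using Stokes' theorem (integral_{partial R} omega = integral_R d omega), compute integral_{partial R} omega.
integral_(partial R) omega = -2

Stokes: integral_partial_R omega = integral_R d omega with d omega = (∂Q/∂x - ∂P/∂y) dx ∧ dy.
  ∂Q/∂x = -y
  ∂P/∂y = 3*x
  integrand = ∂Q/∂x - ∂P/∂y = -3*x - y.
Integrating over R: integral_0^1 integral_0^1 (-3*x - y) dx dy = -2.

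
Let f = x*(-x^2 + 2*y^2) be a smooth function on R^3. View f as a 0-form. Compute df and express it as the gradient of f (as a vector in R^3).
df = (-3*x^2 + 2*y^2) dx + (4*x*y) dy + (0) dz; grad f = (-3*x^2 + 2*y^2, 4*x*y, 0)

For a 0-form f, d f = (∂f/∂x) dx + (∂f/∂y) dy + (∂f/∂z) dz. The components of the vector representation are exactly the entries of grad f in Cartesian coordinates:
  ∂f/∂x = -3*x^2 + 2*y^2
  ∂f/∂y = 4*x*y
  ∂f/∂z = 0.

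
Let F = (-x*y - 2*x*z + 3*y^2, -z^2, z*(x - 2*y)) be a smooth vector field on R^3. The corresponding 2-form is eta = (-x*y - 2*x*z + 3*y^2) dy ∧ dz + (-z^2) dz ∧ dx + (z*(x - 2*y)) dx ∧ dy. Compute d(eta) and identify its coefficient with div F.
d(eta) = (x - 3*y - 2*z) dx ∧ dy ∧ dz; div F = x - 3*y - 2*z

For a 2-form in R^3 of the form above, applying d gives a 3-form with coefficient ∂P/∂x + ∂Q/∂y + ∂R/∂z:
  ∂P/∂x = -y - 2*z
  ∂Q/∂y = 0
  ∂R/∂z = x - 2*y
Sum = x - 3*y - 2*z, which is exactly div F.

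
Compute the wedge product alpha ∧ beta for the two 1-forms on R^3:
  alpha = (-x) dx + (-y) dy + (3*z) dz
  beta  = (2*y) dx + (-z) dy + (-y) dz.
alpha ∧ beta = (x*z + 2*y^2) dx ∧ dy + (y*(x - 6*z)) dx ∧ dz + (y^2 + 3*z^2) dy ∧ dz

Distribute the wedge, using dx_i ∧ dx_j = -dx_j ∧ dx_i and dx_i ∧ dx_i = 0. For each pair (i, j) with i < j, the coefficient of dx_i ∧ dx_j in alpha ∧ beta is (alpha_i * beta_j - alpha_j * beta_i). Collecting: alpha ∧ beta = (x*z + 2*y^2) dx ∧ dy + (y*(x - 6*z)) dx ∧ dz + (y^2 + 3*z^2) dy ∧ dz.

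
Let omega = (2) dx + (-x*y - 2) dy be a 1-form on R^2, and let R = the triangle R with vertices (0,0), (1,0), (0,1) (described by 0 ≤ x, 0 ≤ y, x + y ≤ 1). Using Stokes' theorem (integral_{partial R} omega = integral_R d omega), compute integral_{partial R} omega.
integral_(partial R) omega = -1/6

Stokes: integral_partial_R omega = integral_R d omega with d omega = (∂Q/∂x - ∂P/∂y) dx ∧ dy.
  ∂Q/∂x = -y
  ∂P/∂y = 0
  integrand = ∂Q/∂x - ∂P/∂y = -y.
Integrating over R: integral_0^1 integral_0^{1-x} (-y) dy dx = -1/6.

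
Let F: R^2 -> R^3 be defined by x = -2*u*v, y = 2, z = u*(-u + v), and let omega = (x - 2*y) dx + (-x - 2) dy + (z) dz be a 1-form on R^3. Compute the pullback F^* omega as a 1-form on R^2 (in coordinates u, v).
F^* omega = (2*u^3 - 3*u^2*v + 5*u*v^2 + 8*v) du + (u*(-u^2 + 5*u*v + 8)) dv

Using F^*(f dg) = (f ∘ F) d(g ∘ F), substitute each coordinate x_i by F_i(u, v) in f_i, and replace dx_i by d F_i = (∂F_i/∂u) du + (∂F_i/∂v) dv.
  For the x component: f_1(F) = -2*u*v - 4; d F_1 = (-2*v) du + (-2*u) dv
  For the y component: f_2(F) = 2*u*v - 2; d F_2 = (0) du + (0) dv
  For the z component: f_3(F) = u*(-u + v); d F_3 = (-2*u + v) du + (u) dv
Combining and collecting du, dv coefficients:
  coeff of du: 2*u^3 - 3*u^2*v + 5*u*v^2 + 8*v
  coeff of dv: u*(-u^2 + 5*u*v + 8)
F^* omega = (2*u^3 - 3*u^2*v + 5*u*v^2 + 8*v) du + (u*(-u^2 + 5*u*v + 8)) dv.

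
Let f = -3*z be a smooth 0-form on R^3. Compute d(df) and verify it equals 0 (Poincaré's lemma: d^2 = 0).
d(df) = 0

Step 1: df = sum_i (∂f/∂x_i) dx_i = (0) dx + (0) dy + (-3) dz.
Step 2: Apply d again. Using the 1-form formula, the coefficient of dx ∧ dy in d(df) is ∂^2 f/∂x ∂y - ∂^2 f/∂y ∂x = (0) - (0) = 0 (equality of mixed partials for smooth f).
Similarly for dx ∧ dz and dy ∧ dz — all coefficients vanish. So d(df) = 0.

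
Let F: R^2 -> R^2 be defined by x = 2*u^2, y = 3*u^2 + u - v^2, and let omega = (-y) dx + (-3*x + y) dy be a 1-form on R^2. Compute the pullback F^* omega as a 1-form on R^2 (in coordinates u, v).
F^* omega = (-30*u^3 - u^2 - 2*u*v^2 + u - v^2) du + (2*v*(3*u^2 - u + v^2)) dv

Using F^*(f dg) = (f ∘ F) d(g ∘ F), substitute each coordinate x_i by F_i(u, v) in f_i, and replace dx_i by d F_i = (∂F_i/∂u) du + (∂F_i/∂v) dv.
  For the x component: f_1(F) = -3*u^2 - u + v^2; d F_1 = (4*u) du + (0) dv
  For the y component: f_2(F) = -3*u^2 + u - v^2; d F_2 = (6*u + 1) du + (-2*v) dv
Combining and collecting du, dv coefficients:
  coeff of du: -30*u^3 - u^2 - 2*u*v^2 + u - v^2
  coeff of dv: 2*v*(3*u^2 - u + v^2)
F^* omega = (-30*u^3 - u^2 - 2*u*v^2 + u - v^2) du + (2*v*(3*u^2 - u + v^2)) dv.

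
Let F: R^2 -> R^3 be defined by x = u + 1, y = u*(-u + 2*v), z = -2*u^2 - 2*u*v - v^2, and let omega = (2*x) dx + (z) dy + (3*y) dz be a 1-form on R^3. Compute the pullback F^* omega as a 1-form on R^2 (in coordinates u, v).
F^* omega = (16*u^3 - 18*u^2*v - 14*u*v^2 + 2*u - 2*v^3 + 2) du + (2*u*(u^2 - 5*u*v - 7*v^2)) dv

Using F^*(f dg) = (f ∘ F) d(g ∘ F), substitute each coordinate x_i by F_i(u, v) in f_i, and replace dx_i by d F_i = (∂F_i/∂u) du + (∂F_i/∂v) dv.
  For the x component: f_1(F) = 2*u + 2; d F_1 = (1) du + (0) dv
  For the y component: f_2(F) = -2*u^2 - 2*u*v - v^2; d F_2 = (-2*u + 2*v) du + (2*u) dv
  For the z component: f_3(F) = 3*u*(-u + 2*v); d F_3 = (-4*u - 2*v) du + (-2*u - 2*v) dv
Combining and collecting du, dv coefficients:
  coeff of du: 16*u^3 - 18*u^2*v - 14*u*v^2 + 2*u - 2*v^3 + 2
  coeff of dv: 2*u*(u^2 - 5*u*v - 7*v^2)
F^* omega = (16*u^3 - 18*u^2*v - 14*u*v^2 + 2*u - 2*v^3 + 2) du + (2*u*(u^2 - 5*u*v - 7*v^2)) dv.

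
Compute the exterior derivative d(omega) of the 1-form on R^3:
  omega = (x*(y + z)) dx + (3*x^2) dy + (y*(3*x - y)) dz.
d(omega) = (5*x) dx ∧ dy + (-x + 3*y) dx ∧ dz + (3*x - 2*y) dy ∧ dz

For a 1-form omega = sum_i f_i dx_i, the exterior derivative is
  d(omega) = sum_{i < j} (∂f_j/∂x_i - ∂f_i/∂x_j) dx_i ∧ dx_j.
  coefficient of dx ∧ dy: ∂f_2/∂x - ∂f_1/∂y = ∂(3*x^2)/∂x - ∂(x*(y + z))/∂y = 5*x
  coefficient of dx ∧ dz: ∂f_3/∂x - ∂f_1/∂z = ∂(y*(3*x - y))/∂x - ∂(x*(y + z))/∂z = -x + 3*y
  coefficient of dy ∧ dz: ∂f_3/∂y - ∂f_2/∂z = ∂(y*(3*x - y))/∂y - ∂(3*x^2)/∂z = 3*x - 2*y
Assembling: d(omega) = (5*x) dx ∧ dy + (-x + 3*y) dx ∧ dz + (3*x - 2*y) dy ∧ dz.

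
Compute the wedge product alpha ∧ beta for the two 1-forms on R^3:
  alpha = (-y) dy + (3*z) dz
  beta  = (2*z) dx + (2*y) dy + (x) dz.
alpha ∧ beta = (2*y*z) dx ∧ dy + (-y*(x + 6*z)) dy ∧ dz + (-6*z^2) dx ∧ dz

Distribute the wedge, using dx_i ∧ dx_j = -dx_j ∧ dx_i and dx_i ∧ dx_i = 0. For each pair (i, j) with i < j, the coefficient of dx_i ∧ dx_j in alpha ∧ beta is (alpha_i * beta_j - alpha_j * beta_i). Collecting: alpha ∧ beta = (2*y*z) dx ∧ dy + (-y*(x + 6*z)) dy ∧ dz + (-6*z^2) dx ∧ dz.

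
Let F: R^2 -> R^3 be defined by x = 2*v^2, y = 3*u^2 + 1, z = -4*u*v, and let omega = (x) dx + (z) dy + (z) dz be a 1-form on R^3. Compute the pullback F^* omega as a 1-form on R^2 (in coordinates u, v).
F^* omega = (8*u*v*(-3*u + 2*v)) du + (8*v*(2*u^2 + v^2)) dv

Using F^*(f dg) = (f ∘ F) d(g ∘ F), substitute each coordinate x_i by F_i(u, v) in f_i, and replace dx_i by d F_i = (∂F_i/∂u) du + (∂F_i/∂v) dv.
  For the x component: f_1(F) = 2*v^2; d F_1 = (0) du + (4*v) dv
  For the y component: f_2(F) = -4*u*v; d F_2 = (6*u) du + (0) dv
  For the z component: f_3(F) = -4*u*v; d F_3 = (-4*v) du + (-4*u) dv
Combining and collecting du, dv coefficients:
  coeff of du: 8*u*v*(-3*u + 2*v)
  coeff of dv: 8*v*(2*u^2 + v^2)
F^* omega = (8*u*v*(-3*u + 2*v)) du + (8*v*(2*u^2 + v^2)) dv.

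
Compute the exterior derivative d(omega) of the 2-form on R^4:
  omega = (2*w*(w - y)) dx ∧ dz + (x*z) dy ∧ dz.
d(omega) = (2*w + z) dx ∧ dy ∧ dz + (4*w - 2*y) dx ∧ dz ∧ dw

For a 2-form omega = sum_{i<j} g_{ij} dx_i ∧ dx_j, the exterior derivative is
  d(omega) = sum_{i<j} d(g_{ij}) ∧ dx_i ∧ dx_j = sum_{i<j, k} (∂g_{ij}/∂x_k) dx_k ∧ dx_i ∧ dx_j.
Expand each term, using dx_k ∧ dx_i ∧ dx_j = sgn(permutation) dx_{(a)} ∧ dx_{(b)} ∧ dx_{(c)} with (a < b < c) sorted:
  d(2*w*(w - y)) includes (∂/∂y)(2*w*(w - y)) dy = (-2*w) dy, which multiplied by dx ∧ dz gives (2*w) dx ∧ dy ∧ dz
  d(2*w*(w - y)) includes (∂/∂w)(2*w*(w - y)) dw = (4*w - 2*y) dw, which multiplied by dx ∧ dz gives (4*w - 2*y) dx ∧ dz ∧ dw
  d(x*z) includes (∂/∂x)(x*z) dx = (z) dx, which multiplied by dy ∧ dz gives (z) dx ∧ dy ∧ dz
Collecting like 3-forms: d(omega) = (2*w + z) dx ∧ dy ∧ dz + (4*w - 2*y) dx ∧ dz ∧ dw.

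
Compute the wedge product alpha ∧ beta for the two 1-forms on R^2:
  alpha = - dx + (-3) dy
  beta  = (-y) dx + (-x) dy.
alpha ∧ beta = (x - 3*y) dx ∧ dy

Distribute the wedge, using dx_i ∧ dx_j = -dx_j ∧ dx_i and dx_i ∧ dx_i = 0. For each pair (i, j) with i < j, the coefficient of dx_i ∧ dx_j in alpha ∧ beta is (alpha_i * beta_j - alpha_j * beta_i). Collecting: alpha ∧ beta = (x - 3*y) dx ∧ dy.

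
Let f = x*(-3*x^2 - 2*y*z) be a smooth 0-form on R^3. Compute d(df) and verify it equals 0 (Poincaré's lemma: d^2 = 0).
d(df) = 0

Step 1: df = sum_i (∂f/∂x_i) dx_i = (-9*x^2 - 2*y*z) dx + (-2*x*z) dy + (-2*x*y) dz.
Step 2: Apply d again. Using the 1-form formula, the coefficient of dx ∧ dy in d(df) is ∂^2 f/∂x ∂y - ∂^2 f/∂y ∂x = (-2*z) - (-2*z) = 0 (equality of mixed partials for smooth f).
Similarly for dx ∧ dz and dy ∧ dz — all coefficients vanish. So d(df) = 0.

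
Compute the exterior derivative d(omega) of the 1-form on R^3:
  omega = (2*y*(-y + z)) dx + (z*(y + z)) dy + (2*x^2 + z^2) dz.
d(omega) = (4*y - 2*z) dx ∧ dy + (4*x - 2*y) dx ∧ dz + (-y - 2*z) dy ∧ dz

For a 1-form omega = sum_i f_i dx_i, the exterior derivative is
  d(omega) = sum_{i < j} (∂f_j/∂x_i - ∂f_i/∂x_j) dx_i ∧ dx_j.
  coefficient of dx ∧ dy: ∂f_2/∂x - ∂f_1/∂y = ∂(z*(y + z))/∂x - ∂(2*y*(-y + z))/∂y = 4*y - 2*z
  coefficient of dx ∧ dz: ∂f_3/∂x - ∂f_1/∂z = ∂(2*x^2 + z^2)/∂x - ∂(2*y*(-y + z))/∂z = 4*x - 2*y
  coefficient of dy ∧ dz: ∂f_3/∂y - ∂f_2/∂z = ∂(2*x^2 + z^2)/∂y - ∂(z*(y + z))/∂z = -y - 2*z
Assembling: d(omega) = (4*y - 2*z) dx ∧ dy + (4*x - 2*y) dx ∧ dz + (-y - 2*z) dy ∧ dz.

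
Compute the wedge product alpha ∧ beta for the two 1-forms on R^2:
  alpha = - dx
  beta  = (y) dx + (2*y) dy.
alpha ∧ beta = (-2*y) dx ∧ dy

Distribute the wedge, using dx_i ∧ dx_j = -dx_j ∧ dx_i and dx_i ∧ dx_i = 0. For each pair (i, j) with i < j, the coefficient of dx_i ∧ dx_j in alpha ∧ beta is (alpha_i * beta_j - alpha_j * beta_i). Collecting: alpha ∧ beta = (-2*y) dx ∧ dy.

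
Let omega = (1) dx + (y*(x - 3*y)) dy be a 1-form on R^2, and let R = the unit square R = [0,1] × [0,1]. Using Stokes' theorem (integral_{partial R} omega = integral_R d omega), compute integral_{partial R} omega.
integral_(partial R) omega = 1/2

Stokes: integral_partial_R omega = integral_R d omega with d omega = (∂Q/∂x - ∂P/∂y) dx ∧ dy.
  ∂Q/∂x = y
  ∂P/∂y = 0
  integrand = ∂Q/∂x - ∂P/∂y = y.
Integrating over R: integral_0^1 integral_0^1 (y) dx dy = 1/2.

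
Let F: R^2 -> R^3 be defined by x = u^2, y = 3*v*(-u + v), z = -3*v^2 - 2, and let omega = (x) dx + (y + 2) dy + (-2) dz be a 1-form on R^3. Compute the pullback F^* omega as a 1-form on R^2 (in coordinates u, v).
F^* omega = (2*u^3 + 9*u*v^2 - 9*v^3 - 6*v) du + (9*u^2*v - 27*u*v^2 - 6*u + 18*v^3 + 24*v) dv

Using F^*(f dg) = (f ∘ F) d(g ∘ F), substitute each coordinate x_i by F_i(u, v) in f_i, and replace dx_i by d F_i = (∂F_i/∂u) du + (∂F_i/∂v) dv.
  For the x component: f_1(F) = u^2; d F_1 = (2*u) du + (0) dv
  For the y component: f_2(F) = -3*u*v + 3*v^2 + 2; d F_2 = (-3*v) du + (-3*u + 6*v) dv
  For the z component: f_3(F) = -2; d F_3 = (0) du + (-6*v) dv
Combining and collecting du, dv coefficients:
  coeff of du: 2*u^3 + 9*u*v^2 - 9*v^3 - 6*v
  coeff of dv: 9*u^2*v - 27*u*v^2 - 6*u + 18*v^3 + 24*v
F^* omega = (2*u^3 + 9*u*v^2 - 9*v^3 - 6*v) du + (9*u^2*v - 27*u*v^2 - 6*u + 18*v^3 + 24*v) dv.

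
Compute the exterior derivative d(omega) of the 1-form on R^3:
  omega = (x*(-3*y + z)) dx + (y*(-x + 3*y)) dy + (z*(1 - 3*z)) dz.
d(omega) = (3*x - y) dx ∧ dy + (-x) dx ∧ dz

For a 1-form omega = sum_i f_i dx_i, the exterior derivative is
  d(omega) = sum_{i < j} (∂f_j/∂x_i - ∂f_i/∂x_j) dx_i ∧ dx_j.
  coefficient of dx ∧ dy: ∂f_2/∂x - ∂f_1/∂y = ∂(y*(-x + 3*y))/∂x - ∂(x*(-3*y + z))/∂y = 3*x - y
  coefficient of dx ∧ dz: ∂f_3/∂x - ∂f_1/∂z = ∂(z*(1 - 3*z))/∂x - ∂(x*(-3*y + z))/∂z = -x
Assembling: d(omega) = (3*x - y) dx ∧ dy + (-x) dx ∧ dz.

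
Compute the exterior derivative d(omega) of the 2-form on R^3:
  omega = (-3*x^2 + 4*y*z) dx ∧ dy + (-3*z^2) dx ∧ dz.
d(omega) = (4*y) dx ∧ dy ∧ dz

For a 2-form omega = sum_{i<j} g_{ij} dx_i ∧ dx_j, the exterior derivative is
  d(omega) = sum_{i<j} d(g_{ij}) ∧ dx_i ∧ dx_j = sum_{i<j, k} (∂g_{ij}/∂x_k) dx_k ∧ dx_i ∧ dx_j.
Expand each term, using dx_k ∧ dx_i ∧ dx_j = sgn(permutation) dx_{(a)} ∧ dx_{(b)} ∧ dx_{(c)} with (a < b < c) sorted:
  d(-3*x^2 + 4*y*z) includes (∂/∂z)(-3*x^2 + 4*y*z) dz = (4*y) dz, which multiplied by dx ∧ dy gives (4*y) dx ∧ dy ∧ dz
Collecting like 3-forms: d(omega) = (4*y) dx ∧ dy ∧ dz.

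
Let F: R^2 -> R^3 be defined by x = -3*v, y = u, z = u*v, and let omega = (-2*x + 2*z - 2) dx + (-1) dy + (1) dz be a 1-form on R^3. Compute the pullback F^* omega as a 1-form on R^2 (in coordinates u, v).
F^* omega = (v - 1) du + (-6*u*v + u - 18*v + 6) dv

Using F^*(f dg) = (f ∘ F) d(g ∘ F), substitute each coordinate x_i by F_i(u, v) in f_i, and replace dx_i by d F_i = (∂F_i/∂u) du + (∂F_i/∂v) dv.
  For the x component: f_1(F) = 2*u*v + 6*v - 2; d F_1 = (0) du + (-3) dv
  For the y component: f_2(F) = -1; d F_2 = (1) du + (0) dv
  For the z component: f_3(F) = 1; d F_3 = (v) du + (u) dv
Combining and collecting du, dv coefficients:
  coeff of du: v - 1
  coeff of dv: -6*u*v + u - 18*v + 6
F^* omega = (v - 1) du + (-6*u*v + u - 18*v + 6) dv.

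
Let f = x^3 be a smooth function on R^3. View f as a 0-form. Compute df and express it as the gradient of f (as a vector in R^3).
df = (3*x^2) dx + (0) dy + (0) dz; grad f = (3*x^2, 0, 0)

For a 0-form f, d f = (∂f/∂x) dx + (∂f/∂y) dy + (∂f/∂z) dz. The components of the vector representation are exactly the entries of grad f in Cartesian coordinates:
  ∂f/∂x = 3*x^2
  ∂f/∂y = 0
  ∂f/∂z = 0.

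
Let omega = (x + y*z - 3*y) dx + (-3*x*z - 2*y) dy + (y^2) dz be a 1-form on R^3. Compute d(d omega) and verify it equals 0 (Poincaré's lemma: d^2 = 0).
d(d omega) = 0

Step 1: d omega = sum_{i<j} (∂f_j/∂x_i - ∂f_i/∂x_j) dx_i ∧ dx_j:
  coeff of dx ∧ dy: 3 - 4*z
  coeff of dx ∧ dz: -y
  coeff of dy ∧ dz: 3*x + 2*y
Step 2: Apply d again to each 2-form coefficient. The only possible 3-form in R^3 is dx ∧ dy ∧ dz, with coefficient
  ∂(coeff of dy∧dz)/∂x - ∂(coeff of dx∧dz)/∂y + ∂(coeff of dx∧dy)/∂z
  = ∂/∂x (3*x + 2*y) - ∂/∂y (-y) + ∂/∂z (3 - 4*z).
Each of these terms simplifies to sums of mixed partials that cancel in pairs. The result is 0 (by equality of mixed partials for smooth functions — Schwarz / Clairaut).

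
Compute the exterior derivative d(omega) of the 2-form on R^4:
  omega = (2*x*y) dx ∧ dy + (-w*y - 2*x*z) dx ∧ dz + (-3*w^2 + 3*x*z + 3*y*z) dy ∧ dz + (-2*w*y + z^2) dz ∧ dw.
d(omega) = (w + 3*z) dx ∧ dy ∧ dz + (-y) dx ∧ dz ∧ dw + (-8*w) dy ∧ dz ∧ dw

For a 2-form omega = sum_{i<j} g_{ij} dx_i ∧ dx_j, the exterior derivative is
  d(omega) = sum_{i<j} d(g_{ij}) ∧ dx_i ∧ dx_j = sum_{i<j, k} (∂g_{ij}/∂x_k) dx_k ∧ dx_i ∧ dx_j.
Expand each term, using dx_k ∧ dx_i ∧ dx_j = sgn(permutation) dx_{(a)} ∧ dx_{(b)} ∧ dx_{(c)} with (a < b < c) sorted:
  d(-w*y - 2*x*z) includes (∂/∂y)(-w*y - 2*x*z) dy = (-w) dy, which multiplied by dx ∧ dz gives (w) dx ∧ dy ∧ dz
  d(-w*y - 2*x*z) includes (∂/∂w)(-w*y - 2*x*z) dw = (-y) dw, which multiplied by dx ∧ dz gives (-y) dx ∧ dz ∧ dw
  d(-3*w^2 + 3*x*z + 3*y*z) includes (∂/∂x)(-3*w^2 + 3*x*z + 3*y*z) dx = (3*z) dx, which multiplied by dy ∧ dz gives (3*z) dx ∧ dy ∧ dz
  d(-3*w^2 + 3*x*z + 3*y*z) includes (∂/∂w)(-3*w^2 + 3*x*z + 3*y*z) dw = (-6*w) dw, which multiplied by dy ∧ dz gives (-6*w) dy ∧ dz ∧ dw
  d(-2*w*y + z^2) includes (∂/∂y)(-2*w*y + z^2) dy = (-2*w) dy, which multiplied by dz ∧ dw gives (-2*w) dy ∧ dz ∧ dw
Collecting like 3-forms: d(omega) = (w + 3*z) dx ∧ dy ∧ dz + (-y) dx ∧ dz ∧ dw + (-8*w) dy ∧ dz ∧ dw.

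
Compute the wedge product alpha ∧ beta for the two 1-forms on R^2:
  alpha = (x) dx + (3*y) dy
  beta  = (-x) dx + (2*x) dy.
alpha ∧ beta = (x*(2*x + 3*y)) dx ∧ dy

Distribute the wedge, using dx_i ∧ dx_j = -dx_j ∧ dx_i and dx_i ∧ dx_i = 0. For each pair (i, j) with i < j, the coefficient of dx_i ∧ dx_j in alpha ∧ beta is (alpha_i * beta_j - alpha_j * beta_i). Collecting: alpha ∧ beta = (x*(2*x + 3*y)) dx ∧ dy.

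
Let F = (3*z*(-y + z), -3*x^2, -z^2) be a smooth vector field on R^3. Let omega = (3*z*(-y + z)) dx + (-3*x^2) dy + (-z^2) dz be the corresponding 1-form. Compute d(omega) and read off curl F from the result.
d(omega) = (0) dy ∧ dz + (-3*y + 6*z) dz ∧ dx + (-6*x + 3*z) dx ∧ dy; curl F = (0, -3*y + 6*z, -6*x + 3*z)

d omega = sum_{i<j} (∂f_j/∂x_i - ∂f_i/∂x_j) dx_i ∧ dx_j. Under the identification (dy ∧ dz, dz ∧ dx, dx ∧ dy) ↔ (e_x, e_y, e_z), the coefficients are exactly the components of curl F. Compute:
  ∂R/∂y - ∂Q/∂z = (0) - (0) = 0
  ∂P/∂z - ∂R/∂x = (-3*y + 6*z) - (0) = -3*y + 6*z
  ∂Q/∂x - ∂P/∂y = (-6*x) - (-3*z) = -6*x + 3*z.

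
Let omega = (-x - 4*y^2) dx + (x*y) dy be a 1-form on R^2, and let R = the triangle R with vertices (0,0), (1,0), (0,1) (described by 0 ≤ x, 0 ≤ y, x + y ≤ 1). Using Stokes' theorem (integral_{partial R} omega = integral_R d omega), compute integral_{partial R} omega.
integral_(partial R) omega = 3/2

Stokes: integral_partial_R omega = integral_R d omega with d omega = (∂Q/∂x - ∂P/∂y) dx ∧ dy.
  ∂Q/∂x = y
  ∂P/∂y = -8*y
  integrand = ∂Q/∂x - ∂P/∂y = 9*y.
Integrating over R: integral_0^1 integral_0^{1-x} (9*y) dy dx = 3/2.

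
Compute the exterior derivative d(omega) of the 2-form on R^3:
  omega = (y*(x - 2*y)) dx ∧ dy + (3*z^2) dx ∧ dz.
d(omega) = 0

For a 2-form omega = sum_{i<j} g_{ij} dx_i ∧ dx_j, the exterior derivative is
  d(omega) = sum_{i<j} d(g_{ij}) ∧ dx_i ∧ dx_j = sum_{i<j, k} (∂g_{ij}/∂x_k) dx_k ∧ dx_i ∧ dx_j.
Expand each term, using dx_k ∧ dx_i ∧ dx_j = sgn(permutation) dx_{(a)} ∧ dx_{(b)} ∧ dx_{(c)} with (a < b < c) sorted:

Collecting like 3-forms: d(omega) = 0.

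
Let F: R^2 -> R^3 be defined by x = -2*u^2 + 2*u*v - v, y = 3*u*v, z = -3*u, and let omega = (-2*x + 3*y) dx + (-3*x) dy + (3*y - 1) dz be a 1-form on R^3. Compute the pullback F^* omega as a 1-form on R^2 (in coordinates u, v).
F^* omega = (-16*u^3 + 6*u^2*v - 8*u*v^2 - 35*u*v + 13*v^2 + 3) du + (26*u^3 - 8*u^2*v - 4*u^2 + 8*u*v - 2*v) dv

Using F^*(f dg) = (f ∘ F) d(g ∘ F), substitute each coordinate x_i by F_i(u, v) in f_i, and replace dx_i by d F_i = (∂F_i/∂u) du + (∂F_i/∂v) dv.
  For the x component: f_1(F) = 4*u^2 + 5*u*v + 2*v; d F_1 = (-4*u + 2*v) du + (2*u - 1) dv
  For the y component: f_2(F) = 6*u^2 - 6*u*v + 3*v; d F_2 = (3*v) du + (3*u) dv
  For the z component: f_3(F) = 9*u*v - 1; d F_3 = (-3) du + (0) dv
Combining and collecting du, dv coefficients:
  coeff of du: -16*u^3 + 6*u^2*v - 8*u*v^2 - 35*u*v + 13*v^2 + 3
  coeff of dv: 26*u^3 - 8*u^2*v - 4*u^2 + 8*u*v - 2*v
F^* omega = (-16*u^3 + 6*u^2*v - 8*u*v^2 - 35*u*v + 13*v^2 + 3) du + (26*u^3 - 8*u^2*v - 4*u^2 + 8*u*v - 2*v) dv.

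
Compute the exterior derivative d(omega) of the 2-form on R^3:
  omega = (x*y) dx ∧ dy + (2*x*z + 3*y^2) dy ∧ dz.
d(omega) = (2*z) dx ∧ dy ∧ dz

For a 2-form omega = sum_{i<j} g_{ij} dx_i ∧ dx_j, the exterior derivative is
  d(omega) = sum_{i<j} d(g_{ij}) ∧ dx_i ∧ dx_j = sum_{i<j, k} (∂g_{ij}/∂x_k) dx_k ∧ dx_i ∧ dx_j.
Expand each term, using dx_k ∧ dx_i ∧ dx_j = sgn(permutation) dx_{(a)} ∧ dx_{(b)} ∧ dx_{(c)} with (a < b < c) sorted:
  d(2*x*z + 3*y^2) includes (∂/∂x)(2*x*z + 3*y^2) dx = (2*z) dx, which multiplied by dy ∧ dz gives (2*z) dx ∧ dy ∧ dz
Collecting like 3-forms: d(omega) = (2*z) dx ∧ dy ∧ dz.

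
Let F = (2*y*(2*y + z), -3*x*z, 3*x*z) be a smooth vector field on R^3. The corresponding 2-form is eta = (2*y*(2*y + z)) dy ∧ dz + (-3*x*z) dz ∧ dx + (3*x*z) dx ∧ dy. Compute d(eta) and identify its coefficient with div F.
d(eta) = (3*x) dx ∧ dy ∧ dz; div F = 3*x

For a 2-form in R^3 of the form above, applying d gives a 3-form with coefficient ∂P/∂x + ∂Q/∂y + ∂R/∂z:
  ∂P/∂x = 0
  ∂Q/∂y = 0
  ∂R/∂z = 3*x
Sum = 3*x, which is exactly div F.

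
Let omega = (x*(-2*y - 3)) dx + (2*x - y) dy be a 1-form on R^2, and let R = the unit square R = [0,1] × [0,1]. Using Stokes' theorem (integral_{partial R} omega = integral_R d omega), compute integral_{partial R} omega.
integral_(partial R) omega = 3

Stokes: integral_partial_R omega = integral_R d omega with d omega = (∂Q/∂x - ∂P/∂y) dx ∧ dy.
  ∂Q/∂x = 2
  ∂P/∂y = -2*x
  integrand = ∂Q/∂x - ∂P/∂y = 2*x + 2.
Integrating over R: integral_0^1 integral_0^1 (2*x + 2) dx dy = 3.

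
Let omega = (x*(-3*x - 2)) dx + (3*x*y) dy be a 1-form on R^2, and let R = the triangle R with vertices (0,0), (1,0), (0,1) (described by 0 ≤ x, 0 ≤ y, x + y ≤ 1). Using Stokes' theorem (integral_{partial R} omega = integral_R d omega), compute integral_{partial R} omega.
integral_(partial R) omega = 1/2

Stokes: integral_partial_R omega = integral_R d omega with d omega = (∂Q/∂x - ∂P/∂y) dx ∧ dy.
  ∂Q/∂x = 3*y
  ∂P/∂y = 0
  integrand = ∂Q/∂x - ∂P/∂y = 3*y.
Integrating over R: integral_0^1 integral_0^{1-x} (3*y) dy dx = 1/2.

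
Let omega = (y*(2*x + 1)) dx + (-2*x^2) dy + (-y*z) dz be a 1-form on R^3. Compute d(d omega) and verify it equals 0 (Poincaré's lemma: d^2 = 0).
d(d omega) = 0

Step 1: d omega = sum_{i<j} (∂f_j/∂x_i - ∂f_i/∂x_j) dx_i ∧ dx_j:
  coeff of dx ∧ dy: -6*x - 1
  coeff of dx ∧ dz: 0
  coeff of dy ∧ dz: -z
Step 2: Apply d again to each 2-form coefficient. The only possible 3-form in R^3 is dx ∧ dy ∧ dz, with coefficient
  ∂(coeff of dy∧dz)/∂x - ∂(coeff of dx∧dz)/∂y + ∂(coeff of dx∧dy)/∂z
  = ∂/∂x (-z) - ∂/∂y (0) + ∂/∂z (-6*x - 1).
Each of these terms simplifies to sums of mixed partials that cancel in pairs. The result is 0 (by equality of mixed partials for smooth functions — Schwarz / Clairaut).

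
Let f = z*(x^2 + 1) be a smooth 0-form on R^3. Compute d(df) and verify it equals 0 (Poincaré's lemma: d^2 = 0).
d(df) = 0

Step 1: df = sum_i (∂f/∂x_i) dx_i = (2*x*z) dx + (0) dy + (x^2 + 1) dz.
Step 2: Apply d again. Using the 1-form formula, the coefficient of dx ∧ dy in d(df) is ∂^2 f/∂x ∂y - ∂^2 f/∂y ∂x = (0) - (0) = 0 (equality of mixed partials for smooth f).
Similarly for dx ∧ dz and dy ∧ dz — all coefficients vanish. So d(df) = 0.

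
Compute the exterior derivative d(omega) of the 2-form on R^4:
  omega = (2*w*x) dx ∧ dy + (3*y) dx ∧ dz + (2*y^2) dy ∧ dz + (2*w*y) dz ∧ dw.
d(omega) = (2*x) dx ∧ dy ∧ dw + (-3) dx ∧ dy ∧ dz + (2*w) dy ∧ dz ∧ dw

For a 2-form omega = sum_{i<j} g_{ij} dx_i ∧ dx_j, the exterior derivative is
  d(omega) = sum_{i<j} d(g_{ij}) ∧ dx_i ∧ dx_j = sum_{i<j, k} (∂g_{ij}/∂x_k) dx_k ∧ dx_i ∧ dx_j.
Expand each term, using dx_k ∧ dx_i ∧ dx_j = sgn(permutation) dx_{(a)} ∧ dx_{(b)} ∧ dx_{(c)} with (a < b < c) sorted:
  d(2*w*x) includes (∂/∂w)(2*w*x) dw = (2*x) dw, which multiplied by dx ∧ dy gives (2*x) dx ∧ dy ∧ dw
  d(3*y) includes (∂/∂y)(3*y) dy = (3) dy, which multiplied by dx ∧ dz gives (-3) dx ∧ dy ∧ dz
  d(2*w*y) includes (∂/∂y)(2*w*y) dy = (2*w) dy, which multiplied by dz ∧ dw gives (2*w) dy ∧ dz ∧ dw
Collecting like 3-forms: d(omega) = (2*x) dx ∧ dy ∧ dw + (-3) dx ∧ dy ∧ dz + (2*w) dy ∧ dz ∧ dw.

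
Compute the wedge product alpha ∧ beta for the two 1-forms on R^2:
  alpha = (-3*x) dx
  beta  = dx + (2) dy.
alpha ∧ beta = (-6*x) dx ∧ dy

Distribute the wedge, using dx_i ∧ dx_j = -dx_j ∧ dx_i and dx_i ∧ dx_i = 0. For each pair (i, j) with i < j, the coefficient of dx_i ∧ dx_j in alpha ∧ beta is (alpha_i * beta_j - alpha_j * beta_i). Collecting: alpha ∧ beta = (-6*x) dx ∧ dy.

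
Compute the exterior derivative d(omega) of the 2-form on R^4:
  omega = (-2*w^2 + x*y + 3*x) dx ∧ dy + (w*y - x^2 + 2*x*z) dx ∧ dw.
d(omega) = (-5*w) dx ∧ dy ∧ dw + (-2*x) dx ∧ dz ∧ dw

For a 2-form omega = sum_{i<j} g_{ij} dx_i ∧ dx_j, the exterior derivative is
  d(omega) = sum_{i<j} d(g_{ij}) ∧ dx_i ∧ dx_j = sum_{i<j, k} (∂g_{ij}/∂x_k) dx_k ∧ dx_i ∧ dx_j.
Expand each term, using dx_k ∧ dx_i ∧ dx_j = sgn(permutation) dx_{(a)} ∧ dx_{(b)} ∧ dx_{(c)} with (a < b < c) sorted:
  d(-2*w^2 + x*y + 3*x) includes (∂/∂w)(-2*w^2 + x*y + 3*x) dw = (-4*w) dw, which multiplied by dx ∧ dy gives (-4*w) dx ∧ dy ∧ dw
  d(w*y - x^2 + 2*x*z) includes (∂/∂y)(w*y - x^2 + 2*x*z) dy = (w) dy, which multiplied by dx ∧ dw gives (-w) dx ∧ dy ∧ dw
  d(w*y - x^2 + 2*x*z) includes (∂/∂z)(w*y - x^2 + 2*x*z) dz = (2*x) dz, which multiplied by dx ∧ dw gives (-2*x) dx ∧ dz ∧ dw
Collecting like 3-forms: d(omega) = (-5*w) dx ∧ dy ∧ dw + (-2*x) dx ∧ dz ∧ dw.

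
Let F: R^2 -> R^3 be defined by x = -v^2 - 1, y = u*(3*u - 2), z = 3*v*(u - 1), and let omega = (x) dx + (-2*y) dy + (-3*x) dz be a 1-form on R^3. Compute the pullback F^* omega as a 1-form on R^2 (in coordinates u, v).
F^* omega = (-36*u^3 + 36*u^2 - 8*u + 9*v^3 + 9*v) du + (9*u*v^2 + 9*u + 2*v^3 - 9*v^2 + 2*v - 9) dv

Using F^*(f dg) = (f ∘ F) d(g ∘ F), substitute each coordinate x_i by F_i(u, v) in f_i, and replace dx_i by d F_i = (∂F_i/∂u) du + (∂F_i/∂v) dv.
  For the x component: f_1(F) = -v^2 - 1; d F_1 = (0) du + (-2*v) dv
  For the y component: f_2(F) = 2*u*(2 - 3*u); d F_2 = (6*u - 2) du + (0) dv
  For the z component: f_3(F) = 3*v^2 + 3; d F_3 = (3*v) du + (3*u - 3) dv
Combining and collecting du, dv coefficients:
  coeff of du: -36*u^3 + 36*u^2 - 8*u + 9*v^3 + 9*v
  coeff of dv: 9*u*v^2 + 9*u + 2*v^3 - 9*v^2 + 2*v - 9
F^* omega = (-36*u^3 + 36*u^2 - 8*u + 9*v^3 + 9*v) du + (9*u*v^2 + 9*u + 2*v^3 - 9*v^2 + 2*v - 9) dv.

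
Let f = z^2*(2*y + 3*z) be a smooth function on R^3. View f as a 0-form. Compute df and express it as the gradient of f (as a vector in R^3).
df = (0) dx + (2*z^2) dy + (z*(4*y + 9*z)) dz; grad f = (0, 2*z^2, z*(4*y + 9*z))

For a 0-form f, d f = (∂f/∂x) dx + (∂f/∂y) dy + (∂f/∂z) dz. The components of the vector representation are exactly the entries of grad f in Cartesian coordinates:
  ∂f/∂x = 0
  ∂f/∂y = 2*z^2
  ∂f/∂z = z*(4*y + 9*z).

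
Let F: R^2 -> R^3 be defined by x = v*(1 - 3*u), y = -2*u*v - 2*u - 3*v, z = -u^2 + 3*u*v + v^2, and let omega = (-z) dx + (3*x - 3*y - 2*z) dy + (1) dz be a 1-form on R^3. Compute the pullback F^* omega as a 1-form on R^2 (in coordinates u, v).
F^* omega = (-7*u^2*v - 4*u^2 + 27*u*v^2 + 6*u*v - 14*u + 7*v^3 - 20*v^2 - 21*v) du + (-7*u^3 + 27*u^2*v - 17*u^2 + 7*u*v^2 - 15*u + 5*v^2 - 34*v) dv

Using F^*(f dg) = (f ∘ F) d(g ∘ F), substitute each coordinate x_i by F_i(u, v) in f_i, and replace dx_i by d F_i = (∂F_i/∂u) du + (∂F_i/∂v) dv.
  For the x component: f_1(F) = u^2 - 3*u*v - v^2; d F_1 = (-3*v) du + (1 - 3*u) dv
  For the y component: f_2(F) = 2*u^2 - 9*u*v + 6*u - 2*v^2 + 12*v; d F_2 = (-2*v - 2) du + (-2*u - 3) dv
  For the z component: f_3(F) = 1; d F_3 = (-2*u + 3*v) du + (3*u + 2*v) dv
Combining and collecting du, dv coefficients:
  coeff of du: -7*u^2*v - 4*u^2 + 27*u*v^2 + 6*u*v - 14*u + 7*v^3 - 20*v^2 - 21*v
  coeff of dv: -7*u^3 + 27*u^2*v - 17*u^2 + 7*u*v^2 - 15*u + 5*v^2 - 34*v
F^* omega = (-7*u^2*v - 4*u^2 + 27*u*v^2 + 6*u*v - 14*u + 7*v^3 - 20*v^2 - 21*v) du + (-7*u^3 + 27*u^2*v - 17*u^2 + 7*u*v^2 - 15*u + 5*v^2 - 34*v) dv.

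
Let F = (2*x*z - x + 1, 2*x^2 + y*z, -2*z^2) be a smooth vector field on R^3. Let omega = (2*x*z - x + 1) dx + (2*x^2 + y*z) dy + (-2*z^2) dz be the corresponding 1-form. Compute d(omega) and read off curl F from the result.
d(omega) = (-y) dy ∧ dz + (2*x) dz ∧ dx + (4*x) dx ∧ dy; curl F = (-y, 2*x, 4*x)

d omega = sum_{i<j} (∂f_j/∂x_i - ∂f_i/∂x_j) dx_i ∧ dx_j. Under the identification (dy ∧ dz, dz ∧ dx, dx ∧ dy) ↔ (e_x, e_y, e_z), the coefficients are exactly the components of curl F. Compute:
  ∂R/∂y - ∂Q/∂z = (0) - (y) = -y
  ∂P/∂z - ∂R/∂x = (2*x) - (0) = 2*x
  ∂Q/∂x - ∂P/∂y = (4*x) - (0) = 4*x.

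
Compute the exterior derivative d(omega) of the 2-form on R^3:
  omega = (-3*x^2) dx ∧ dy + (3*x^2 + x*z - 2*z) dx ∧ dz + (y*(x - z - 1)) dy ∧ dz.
d(omega) = (y) dx ∧ dy ∧ dz

For a 2-form omega = sum_{i<j} g_{ij} dx_i ∧ dx_j, the exterior derivative is
  d(omega) = sum_{i<j} d(g_{ij}) ∧ dx_i ∧ dx_j = sum_{i<j, k} (∂g_{ij}/∂x_k) dx_k ∧ dx_i ∧ dx_j.
Expand each term, using dx_k ∧ dx_i ∧ dx_j = sgn(permutation) dx_{(a)} ∧ dx_{(b)} ∧ dx_{(c)} with (a < b < c) sorted:
  d(y*(x - z - 1)) includes (∂/∂x)(y*(x - z - 1)) dx = (y) dx, which multiplied by dy ∧ dz gives (y) dx ∧ dy ∧ dz
Collecting like 3-forms: d(omega) = (y) dx ∧ dy ∧ dz.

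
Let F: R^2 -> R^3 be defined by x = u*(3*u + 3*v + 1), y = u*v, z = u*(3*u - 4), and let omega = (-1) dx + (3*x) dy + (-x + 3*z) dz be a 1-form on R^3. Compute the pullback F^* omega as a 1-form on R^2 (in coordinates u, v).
F^* omega = (36*u^3 - 9*u^2*v - 102*u^2 + 9*u*v^2 + 15*u*v + 46*u - 3*v - 1) du + (3*u*(3*u^2 + 3*u*v + u - 1)) dv

Using F^*(f dg) = (f ∘ F) d(g ∘ F), substitute each coordinate x_i by F_i(u, v) in f_i, and replace dx_i by d F_i = (∂F_i/∂u) du + (∂F_i/∂v) dv.
  For the x component: f_1(F) = -1; d F_1 = (6*u + 3*v + 1) du + (3*u) dv
  For the y component: f_2(F) = 3*u*(3*u + 3*v + 1); d F_2 = (v) du + (u) dv
  For the z component: f_3(F) = u*(6*u - 3*v - 13); d F_3 = (6*u - 4) du + (0) dv
Combining and collecting du, dv coefficients:
  coeff of du: 36*u^3 - 9*u^2*v - 102*u^2 + 9*u*v^2 + 15*u*v + 46*u - 3*v - 1
  coeff of dv: 3*u*(3*u^2 + 3*u*v + u - 1)
F^* omega = (36*u^3 - 9*u^2*v - 102*u^2 + 9*u*v^2 + 15*u*v + 46*u - 3*v - 1) du + (3*u*(3*u^2 + 3*u*v + u - 1)) dv.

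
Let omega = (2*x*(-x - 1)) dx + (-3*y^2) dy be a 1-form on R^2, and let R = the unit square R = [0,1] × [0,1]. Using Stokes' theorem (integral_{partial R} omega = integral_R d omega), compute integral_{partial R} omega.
integral_(partial R) omega = 0

Stokes: integral_partial_R omega = integral_R d omega with d omega = (∂Q/∂x - ∂P/∂y) dx ∧ dy.
  ∂Q/∂x = 0
  ∂P/∂y = 0
  integrand = ∂Q/∂x - ∂P/∂y = 0.
Integrating over R: integral_0^1 integral_0^1 (0) dx dy = 0.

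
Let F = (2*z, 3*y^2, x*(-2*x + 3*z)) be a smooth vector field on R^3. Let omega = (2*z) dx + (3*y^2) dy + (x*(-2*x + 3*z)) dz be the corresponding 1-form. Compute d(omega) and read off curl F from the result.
d(omega) = (0) dy ∧ dz + (4*x - 3*z + 2) dz ∧ dx + (0) dx ∧ dy; curl F = (0, 4*x - 3*z + 2, 0)

d omega = sum_{i<j} (∂f_j/∂x_i - ∂f_i/∂x_j) dx_i ∧ dx_j. Under the identification (dy ∧ dz, dz ∧ dx, dx ∧ dy) ↔ (e_x, e_y, e_z), the coefficients are exactly the components of curl F. Compute:
  ∂R/∂y - ∂Q/∂z = (0) - (0) = 0
  ∂P/∂z - ∂R/∂x = (2) - (-4*x + 3*z) = 4*x - 3*z + 2
  ∂Q/∂x - ∂P/∂y = (0) - (0) = 0.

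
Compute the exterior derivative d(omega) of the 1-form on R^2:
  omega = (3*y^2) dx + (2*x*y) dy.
d(omega) = (-4*y) dx ∧ dy

For a 1-form omega = sum_i f_i dx_i, the exterior derivative is
  d(omega) = sum_{i < j} (∂f_j/∂x_i - ∂f_i/∂x_j) dx_i ∧ dx_j.
  coefficient of dx ∧ dy: ∂f_2/∂x - ∂f_1/∂y = ∂(2*x*y)/∂x - ∂(3*y^2)/∂y = -4*y
Assembling: d(omega) = (-4*y) dx ∧ dy.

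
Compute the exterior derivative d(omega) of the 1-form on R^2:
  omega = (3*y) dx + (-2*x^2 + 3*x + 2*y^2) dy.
d(omega) = (-4*x) dx ∧ dy

For a 1-form omega = sum_i f_i dx_i, the exterior derivative is
  d(omega) = sum_{i < j} (∂f_j/∂x_i - ∂f_i/∂x_j) dx_i ∧ dx_j.
  coefficient of dx ∧ dy: ∂f_2/∂x - ∂f_1/∂y = ∂(-2*x^2 + 3*x + 2*y^2)/∂x - ∂(3*y)/∂y = -4*x
Assembling: d(omega) = (-4*x) dx ∧ dy.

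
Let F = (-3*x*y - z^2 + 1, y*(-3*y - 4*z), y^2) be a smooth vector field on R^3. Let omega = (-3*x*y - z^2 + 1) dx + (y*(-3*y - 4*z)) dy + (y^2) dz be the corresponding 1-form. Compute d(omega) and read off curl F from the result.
d(omega) = (6*y) dy ∧ dz + (-2*z) dz ∧ dx + (3*x) dx ∧ dy; curl F = (6*y, -2*z, 3*x)

d omega = sum_{i<j} (∂f_j/∂x_i - ∂f_i/∂x_j) dx_i ∧ dx_j. Under the identification (dy ∧ dz, dz ∧ dx, dx ∧ dy) ↔ (e_x, e_y, e_z), the coefficients are exactly the components of curl F. Compute:
  ∂R/∂y - ∂Q/∂z = (2*y) - (-4*y) = 6*y
  ∂P/∂z - ∂R/∂x = (-2*z) - (0) = -2*z
  ∂Q/∂x - ∂P/∂y = (0) - (-3*x) = 3*x.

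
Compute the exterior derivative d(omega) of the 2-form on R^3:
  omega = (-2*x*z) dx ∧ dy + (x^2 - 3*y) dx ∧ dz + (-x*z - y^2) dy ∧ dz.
d(omega) = (-2*x - z + 3) dx ∧ dy ∧ dz

For a 2-form omega = sum_{i<j} g_{ij} dx_i ∧ dx_j, the exterior derivative is
  d(omega) = sum_{i<j} d(g_{ij}) ∧ dx_i ∧ dx_j = sum_{i<j, k} (∂g_{ij}/∂x_k) dx_k ∧ dx_i ∧ dx_j.
Expand each term, using dx_k ∧ dx_i ∧ dx_j = sgn(permutation) dx_{(a)} ∧ dx_{(b)} ∧ dx_{(c)} with (a < b < c) sorted:
  d(-2*x*z) includes (∂/∂z)(-2*x*z) dz = (-2*x) dz, which multiplied by dx ∧ dy gives (-2*x) dx ∧ dy ∧ dz
  d(x^2 - 3*y) includes (∂/∂y)(x^2 - 3*y) dy = (-3) dy, which multiplied by dx ∧ dz gives (3) dx ∧ dy ∧ dz
  d(-x*z - y^2) includes (∂/∂x)(-x*z - y^2) dx = (-z) dx, which multiplied by dy ∧ dz gives (-z) dx ∧ dy ∧ dz
Collecting like 3-forms: d(omega) = (-2*x - z + 3) dx ∧ dy ∧ dz.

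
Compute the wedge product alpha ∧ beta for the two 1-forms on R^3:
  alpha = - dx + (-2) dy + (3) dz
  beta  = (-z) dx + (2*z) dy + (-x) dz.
alpha ∧ beta = (-4*z) dx ∧ dy + (x + 3*z) dx ∧ dz + (2*x - 6*z) dy ∧ dz

Distribute the wedge, using dx_i ∧ dx_j = -dx_j ∧ dx_i and dx_i ∧ dx_i = 0. For each pair (i, j) with i < j, the coefficient of dx_i ∧ dx_j in alpha ∧ beta is (alpha_i * beta_j - alpha_j * beta_i). Collecting: alpha ∧ beta = (-4*z) dx ∧ dy + (x + 3*z) dx ∧ dz + (2*x - 6*z) dy ∧ dz.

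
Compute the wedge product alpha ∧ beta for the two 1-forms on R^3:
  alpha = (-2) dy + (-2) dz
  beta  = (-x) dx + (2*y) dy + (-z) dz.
alpha ∧ beta = (-2*x) dx ∧ dy + (4*y + 2*z) dy ∧ dz + (-2*x) dx ∧ dz

Distribute the wedge, using dx_i ∧ dx_j = -dx_j ∧ dx_i and dx_i ∧ dx_i = 0. For each pair (i, j) with i < j, the coefficient of dx_i ∧ dx_j in alpha ∧ beta is (alpha_i * beta_j - alpha_j * beta_i). Collecting: alpha ∧ beta = (-2*x) dx ∧ dy + (4*y + 2*z) dy ∧ dz + (-2*x) dx ∧ dz.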